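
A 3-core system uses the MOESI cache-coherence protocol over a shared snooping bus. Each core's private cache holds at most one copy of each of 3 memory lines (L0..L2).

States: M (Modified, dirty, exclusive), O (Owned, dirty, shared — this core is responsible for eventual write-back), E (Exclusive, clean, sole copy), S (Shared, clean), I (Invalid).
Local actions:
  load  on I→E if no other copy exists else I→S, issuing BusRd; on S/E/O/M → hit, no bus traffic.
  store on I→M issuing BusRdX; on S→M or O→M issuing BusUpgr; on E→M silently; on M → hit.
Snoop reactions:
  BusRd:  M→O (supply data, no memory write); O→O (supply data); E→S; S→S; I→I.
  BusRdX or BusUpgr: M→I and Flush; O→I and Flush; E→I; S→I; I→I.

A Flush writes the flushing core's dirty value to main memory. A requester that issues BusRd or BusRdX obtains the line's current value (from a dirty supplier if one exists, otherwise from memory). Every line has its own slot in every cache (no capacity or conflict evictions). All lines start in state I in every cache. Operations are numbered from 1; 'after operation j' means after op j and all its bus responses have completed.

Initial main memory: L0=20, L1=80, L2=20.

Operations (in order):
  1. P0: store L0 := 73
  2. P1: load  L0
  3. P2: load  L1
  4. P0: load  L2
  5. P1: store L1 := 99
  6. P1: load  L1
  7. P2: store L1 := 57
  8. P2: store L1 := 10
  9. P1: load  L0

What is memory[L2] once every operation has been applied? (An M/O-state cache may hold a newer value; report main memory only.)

  op1 P0: store L0 := 73 → M/I/I on L0; bus BusRdX; mem=20
  op2 P1: load  L0 → O/S/I on L0; bus BusRd; mem=20
  op3 P2: load  L1 → I/I/E on L1; bus BusRd; mem=80
  op4 P0: load  L2 → E/I/I on L2; bus BusRd; mem=20
  op5 P1: store L1 := 99 → I/M/I on L1; bus BusRdX; mem=80
  op6 P1: load  L1 → I/M/I on L1; bus (none); mem=80
  op7 P2: store L1 := 57 → I/I/M on L1; bus BusRdX Flush; mem=99
  op8 P2: store L1 := 10 → I/I/M on L1; bus (none); mem=99
  op9 P1: load  L0 → O/S/I on L0; bus (none); mem=20

memory[L2] = 20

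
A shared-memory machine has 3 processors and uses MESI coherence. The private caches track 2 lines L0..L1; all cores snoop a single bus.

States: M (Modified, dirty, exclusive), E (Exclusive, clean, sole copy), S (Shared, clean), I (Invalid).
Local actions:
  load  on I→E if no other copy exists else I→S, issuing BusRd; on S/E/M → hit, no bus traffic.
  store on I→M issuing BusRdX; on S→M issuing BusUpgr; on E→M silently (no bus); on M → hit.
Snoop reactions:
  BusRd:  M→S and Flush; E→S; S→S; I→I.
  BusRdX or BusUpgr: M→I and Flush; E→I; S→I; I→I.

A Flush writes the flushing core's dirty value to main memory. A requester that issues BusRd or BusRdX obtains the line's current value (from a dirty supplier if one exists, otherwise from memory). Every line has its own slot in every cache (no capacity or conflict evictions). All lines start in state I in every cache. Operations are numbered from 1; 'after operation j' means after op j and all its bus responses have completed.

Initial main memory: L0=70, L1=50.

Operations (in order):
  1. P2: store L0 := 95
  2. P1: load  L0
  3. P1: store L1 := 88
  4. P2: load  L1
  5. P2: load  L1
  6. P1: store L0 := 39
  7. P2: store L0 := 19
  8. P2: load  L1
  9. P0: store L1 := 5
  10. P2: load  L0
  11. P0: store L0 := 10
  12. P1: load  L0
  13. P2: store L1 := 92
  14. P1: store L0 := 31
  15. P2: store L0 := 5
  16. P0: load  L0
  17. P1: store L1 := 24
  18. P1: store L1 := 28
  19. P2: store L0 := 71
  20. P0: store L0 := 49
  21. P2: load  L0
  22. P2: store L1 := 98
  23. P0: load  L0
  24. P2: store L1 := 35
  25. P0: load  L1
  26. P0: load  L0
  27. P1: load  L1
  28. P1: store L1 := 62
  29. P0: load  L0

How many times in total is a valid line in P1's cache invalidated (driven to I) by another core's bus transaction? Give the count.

invalidations = 4

step 1: P2: store L0 := 95  ⟶  IIM  (L0)  txn=BusRdX  M[L0]=70
step 2: P1: load  L0  ⟶  ISS  (L0)  txn=BusRd+Flush  M[L0]=95
step 3: P1: store L1 := 88  ⟶  IMI  (L1)  txn=BusRdX  M[L1]=50
step 4: P2: load  L1  ⟶  ISS  (L1)  txn=BusRd+Flush  M[L1]=88
step 5: P2: load  L1  ⟶  ISS  (L1)  txn=∅  M[L1]=88
step 6: P1: store L0 := 39  ⟶  IMI  (L0)  txn=BusUpgr  M[L0]=95
step 7: P2: store L0 := 19  ⟶  IIM  (L0)  txn=BusRdX+Flush  M[L0]=39
step 8: P2: load  L1  ⟶  ISS  (L1)  txn=∅  M[L1]=88
step 9: P0: store L1 := 5  ⟶  MII  (L1)  txn=BusRdX  M[L1]=88
step 10: P2: load  L0  ⟶  IIM  (L0)  txn=∅  M[L0]=39
step 11: P0: store L0 := 10  ⟶  MII  (L0)  txn=BusRdX+Flush  M[L0]=19
step 12: P1: load  L0  ⟶  SSI  (L0)  txn=BusRd+Flush  M[L0]=10
step 13: P2: store L1 := 92  ⟶  IIM  (L1)  txn=BusRdX+Flush  M[L1]=5
step 14: P1: store L0 := 31  ⟶  IMI  (L0)  txn=BusUpgr  M[L0]=10
step 15: P2: store L0 := 5  ⟶  IIM  (L0)  txn=BusRdX+Flush  M[L0]=31
step 16: P0: load  L0  ⟶  SIS  (L0)  txn=BusRd+Flush  M[L0]=5
step 17: P1: store L1 := 24  ⟶  IMI  (L1)  txn=BusRdX+Flush  M[L1]=92
step 18: P1: store L1 := 28  ⟶  IMI  (L1)  txn=∅  M[L1]=92
step 19: P2: store L0 := 71  ⟶  IIM  (L0)  txn=BusUpgr  M[L0]=5
step 20: P0: store L0 := 49  ⟶  MII  (L0)  txn=BusRdX+Flush  M[L0]=71
step 21: P2: load  L0  ⟶  SIS  (L0)  txn=BusRd+Flush  M[L0]=49
step 22: P2: store L1 := 98  ⟶  IIM  (L1)  txn=BusRdX+Flush  M[L1]=28
step 23: P0: load  L0  ⟶  SIS  (L0)  txn=∅  M[L0]=49
step 24: P2: store L1 := 35  ⟶  IIM  (L1)  txn=∅  M[L1]=28
step 25: P0: load  L1  ⟶  SIS  (L1)  txn=BusRd+Flush  M[L1]=35
step 26: P0: load  L0  ⟶  SIS  (L0)  txn=∅  M[L0]=49
step 27: P1: load  L1  ⟶  SSS  (L1)  txn=BusRd  M[L1]=35
step 28: P1: store L1 := 62  ⟶  IMI  (L1)  txn=BusUpgr  M[L1]=35
step 29: P0: load  L0  ⟶  SIS  (L0)  txn=∅  M[L0]=49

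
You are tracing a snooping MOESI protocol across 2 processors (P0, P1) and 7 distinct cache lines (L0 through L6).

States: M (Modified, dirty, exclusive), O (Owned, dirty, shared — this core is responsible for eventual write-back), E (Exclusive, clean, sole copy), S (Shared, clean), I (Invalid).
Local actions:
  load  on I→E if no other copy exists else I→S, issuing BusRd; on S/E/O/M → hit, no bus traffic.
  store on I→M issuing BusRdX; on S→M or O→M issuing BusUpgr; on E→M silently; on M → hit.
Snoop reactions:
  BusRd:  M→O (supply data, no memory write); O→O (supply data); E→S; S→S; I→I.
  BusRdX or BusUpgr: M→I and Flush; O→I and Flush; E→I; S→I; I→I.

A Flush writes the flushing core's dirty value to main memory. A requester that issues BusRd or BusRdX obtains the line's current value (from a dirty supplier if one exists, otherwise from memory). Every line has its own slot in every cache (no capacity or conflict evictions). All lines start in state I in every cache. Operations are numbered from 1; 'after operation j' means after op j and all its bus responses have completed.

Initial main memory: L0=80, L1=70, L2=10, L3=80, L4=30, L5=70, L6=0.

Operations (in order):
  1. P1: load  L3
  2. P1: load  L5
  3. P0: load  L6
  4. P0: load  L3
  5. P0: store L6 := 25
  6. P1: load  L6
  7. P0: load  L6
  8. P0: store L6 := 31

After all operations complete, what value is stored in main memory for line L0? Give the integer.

memory[L0] = 80

step 1: P1: load  L3  ⟶  IE  (L3)  txn=BusRd  M[L3]=80
step 2: P1: load  L5  ⟶  IE  (L5)  txn=BusRd  M[L5]=70
step 3: P0: load  L6  ⟶  EI  (L6)  txn=BusRd  M[L6]=0
step 4: P0: load  L3  ⟶  SS  (L3)  txn=BusRd  M[L3]=80
step 5: P0: store L6 := 25  ⟶  MI  (L6)  txn=∅  M[L6]=0
step 6: P1: load  L6  ⟶  OS  (L6)  txn=BusRd  M[L6]=0
step 7: P0: load  L6  ⟶  OS  (L6)  txn=∅  M[L6]=0
step 8: P0: store L6 := 31  ⟶  MI  (L6)  txn=BusUpgr  M[L6]=0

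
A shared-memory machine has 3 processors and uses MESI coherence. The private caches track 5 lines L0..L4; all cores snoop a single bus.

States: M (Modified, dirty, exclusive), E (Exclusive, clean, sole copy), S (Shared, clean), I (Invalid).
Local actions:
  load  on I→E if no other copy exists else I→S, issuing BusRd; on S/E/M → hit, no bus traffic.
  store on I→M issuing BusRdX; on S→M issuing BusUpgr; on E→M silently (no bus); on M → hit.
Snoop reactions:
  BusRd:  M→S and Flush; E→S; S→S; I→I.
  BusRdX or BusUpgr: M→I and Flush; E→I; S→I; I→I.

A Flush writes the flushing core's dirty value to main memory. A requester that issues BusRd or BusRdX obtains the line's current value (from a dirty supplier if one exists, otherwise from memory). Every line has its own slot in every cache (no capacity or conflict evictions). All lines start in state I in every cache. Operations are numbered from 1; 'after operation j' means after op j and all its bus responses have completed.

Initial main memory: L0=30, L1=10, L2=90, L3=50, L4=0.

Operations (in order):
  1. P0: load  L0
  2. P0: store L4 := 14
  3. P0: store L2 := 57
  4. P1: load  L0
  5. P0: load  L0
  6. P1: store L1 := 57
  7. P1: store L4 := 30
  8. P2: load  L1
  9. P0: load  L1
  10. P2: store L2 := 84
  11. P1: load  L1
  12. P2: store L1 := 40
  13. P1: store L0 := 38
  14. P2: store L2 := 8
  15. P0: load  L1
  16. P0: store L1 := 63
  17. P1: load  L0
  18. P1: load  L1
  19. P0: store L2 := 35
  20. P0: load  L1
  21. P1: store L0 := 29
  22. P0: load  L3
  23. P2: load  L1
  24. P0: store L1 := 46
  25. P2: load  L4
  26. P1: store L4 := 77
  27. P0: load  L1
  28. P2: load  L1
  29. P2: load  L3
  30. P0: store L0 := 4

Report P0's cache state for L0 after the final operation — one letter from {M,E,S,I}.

state = M

step 1: P0: load  L0  ⟶  EII  (L0)  txn=BusRd  M[L0]=30
step 2: P0: store L4 := 14  ⟶  MII  (L4)  txn=BusRdX  M[L4]=0
step 3: P0: store L2 := 57  ⟶  MII  (L2)  txn=BusRdX  M[L2]=90
step 4: P1: load  L0  ⟶  SSI  (L0)  txn=BusRd  M[L0]=30
step 5: P0: load  L0  ⟶  SSI  (L0)  txn=∅  M[L0]=30
step 6: P1: store L1 := 57  ⟶  IMI  (L1)  txn=BusRdX  M[L1]=10
step 7: P1: store L4 := 30  ⟶  IMI  (L4)  txn=BusRdX+Flush  M[L4]=14
step 8: P2: load  L1  ⟶  ISS  (L1)  txn=BusRd+Flush  M[L1]=57
step 9: P0: load  L1  ⟶  SSS  (L1)  txn=BusRd  M[L1]=57
step 10: P2: store L2 := 84  ⟶  IIM  (L2)  txn=BusRdX+Flush  M[L2]=57
step 11: P1: load  L1  ⟶  SSS  (L1)  txn=∅  M[L1]=57
step 12: P2: store L1 := 40  ⟶  IIM  (L1)  txn=BusUpgr  M[L1]=57
step 13: P1: store L0 := 38  ⟶  IMI  (L0)  txn=BusUpgr  M[L0]=30
step 14: P2: store L2 := 8  ⟶  IIM  (L2)  txn=∅  M[L2]=57
step 15: P0: load  L1  ⟶  SIS  (L1)  txn=BusRd+Flush  M[L1]=40
step 16: P0: store L1 := 63  ⟶  MII  (L1)  txn=BusUpgr  M[L1]=40
step 17: P1: load  L0  ⟶  IMI  (L0)  txn=∅  M[L0]=30
step 18: P1: load  L1  ⟶  SSI  (L1)  txn=BusRd+Flush  M[L1]=63
step 19: P0: store L2 := 35  ⟶  MII  (L2)  txn=BusRdX+Flush  M[L2]=8
step 20: P0: load  L1  ⟶  SSI  (L1)  txn=∅  M[L1]=63
step 21: P1: store L0 := 29  ⟶  IMI  (L0)  txn=∅  M[L0]=30
step 22: P0: load  L3  ⟶  EII  (L3)  txn=BusRd  M[L3]=50
step 23: P2: load  L1  ⟶  SSS  (L1)  txn=BusRd  M[L1]=63
step 24: P0: store L1 := 46  ⟶  MII  (L1)  txn=BusUpgr  M[L1]=63
step 25: P2: load  L4  ⟶  ISS  (L4)  txn=BusRd+Flush  M[L4]=30
step 26: P1: store L4 := 77  ⟶  IMI  (L4)  txn=BusUpgr  M[L4]=30
step 27: P0: load  L1  ⟶  MII  (L1)  txn=∅  M[L1]=63
step 28: P2: load  L1  ⟶  SIS  (L1)  txn=BusRd+Flush  M[L1]=46
step 29: P2: load  L3  ⟶  SIS  (L3)  txn=BusRd  M[L3]=50
step 30: P0: store L0 := 4  ⟶  MII  (L0)  txn=BusRdX+Flush  M[L0]=29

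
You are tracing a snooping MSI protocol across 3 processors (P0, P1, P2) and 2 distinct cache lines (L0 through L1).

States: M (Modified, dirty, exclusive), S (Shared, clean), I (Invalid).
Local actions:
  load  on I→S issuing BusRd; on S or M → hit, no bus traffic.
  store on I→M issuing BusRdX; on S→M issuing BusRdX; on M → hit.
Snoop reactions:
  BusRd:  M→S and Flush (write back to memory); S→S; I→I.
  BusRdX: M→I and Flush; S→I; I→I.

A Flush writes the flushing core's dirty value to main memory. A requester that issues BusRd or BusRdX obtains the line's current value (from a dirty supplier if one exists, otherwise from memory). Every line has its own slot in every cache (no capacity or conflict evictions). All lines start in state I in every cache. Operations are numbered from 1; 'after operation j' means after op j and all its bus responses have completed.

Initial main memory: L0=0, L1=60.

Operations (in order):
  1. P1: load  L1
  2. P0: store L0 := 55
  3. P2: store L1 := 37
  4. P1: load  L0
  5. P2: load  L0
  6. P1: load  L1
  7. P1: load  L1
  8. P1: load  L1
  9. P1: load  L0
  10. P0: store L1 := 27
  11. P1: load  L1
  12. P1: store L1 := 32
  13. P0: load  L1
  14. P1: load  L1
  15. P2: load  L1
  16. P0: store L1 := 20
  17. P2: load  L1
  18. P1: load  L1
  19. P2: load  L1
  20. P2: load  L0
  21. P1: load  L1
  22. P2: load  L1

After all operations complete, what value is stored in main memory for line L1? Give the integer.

[1] P1: load  L1 | P0:I, P1:S(60), P2:I | bus: BusRd
[2] P0: store L0 := 55 | P0:M(55), P1:I, P2:I | bus: BusRdX
[3] P2: store L1 := 37 | P0:I, P1:I, P2:M(37) | bus: BusRdX
[4] P1: load  L0 | P0:S(55), P1:S(55), P2:I | bus: BusRd,Flush
[5] P2: load  L0 | P0:S(55), P1:S(55), P2:S(55) | bus: BusRd
[6] P1: load  L1 | P0:I, P1:S(37), P2:S(37) | bus: BusRd,Flush
[7] P1: load  L1 | P0:I, P1:S(37), P2:S(37) | bus: none
[8] P1: load  L1 | P0:I, P1:S(37), P2:S(37) | bus: none
[9] P1: load  L0 | P0:S(55), P1:S(55), P2:S(55) | bus: none
[10] P0: store L1 := 27 | P0:M(27), P1:I, P2:I | bus: BusRdX
[11] P1: load  L1 | P0:S(27), P1:S(27), P2:I | bus: BusRd,Flush
[12] P1: store L1 := 32 | P0:I, P1:M(32), P2:I | bus: BusRdX
[13] P0: load  L1 | P0:S(32), P1:S(32), P2:I | bus: BusRd,Flush
[14] P1: load  L1 | P0:S(32), P1:S(32), P2:I | bus: none
[15] P2: load  L1 | P0:S(32), P1:S(32), P2:S(32) | bus: BusRd
[16] P0: store L1 := 20 | P0:M(20), P1:I, P2:I | bus: BusRdX
[17] P2: load  L1 | P0:S(20), P1:I, P2:S(20) | bus: BusRd,Flush
[18] P1: load  L1 | P0:S(20), P1:S(20), P2:S(20) | bus: BusRd
[19] P2: load  L1 | P0:S(20), P1:S(20), P2:S(20) | bus: none
[20] P2: load  L0 | P0:S(55), P1:S(55), P2:S(55) | bus: none
[21] P1: load  L1 | P0:S(20), P1:S(20), P2:S(20) | bus: none
[22] P2: load  L1 | P0:S(20), P1:S(20), P2:S(20) | bus: none

memory[L1] = 20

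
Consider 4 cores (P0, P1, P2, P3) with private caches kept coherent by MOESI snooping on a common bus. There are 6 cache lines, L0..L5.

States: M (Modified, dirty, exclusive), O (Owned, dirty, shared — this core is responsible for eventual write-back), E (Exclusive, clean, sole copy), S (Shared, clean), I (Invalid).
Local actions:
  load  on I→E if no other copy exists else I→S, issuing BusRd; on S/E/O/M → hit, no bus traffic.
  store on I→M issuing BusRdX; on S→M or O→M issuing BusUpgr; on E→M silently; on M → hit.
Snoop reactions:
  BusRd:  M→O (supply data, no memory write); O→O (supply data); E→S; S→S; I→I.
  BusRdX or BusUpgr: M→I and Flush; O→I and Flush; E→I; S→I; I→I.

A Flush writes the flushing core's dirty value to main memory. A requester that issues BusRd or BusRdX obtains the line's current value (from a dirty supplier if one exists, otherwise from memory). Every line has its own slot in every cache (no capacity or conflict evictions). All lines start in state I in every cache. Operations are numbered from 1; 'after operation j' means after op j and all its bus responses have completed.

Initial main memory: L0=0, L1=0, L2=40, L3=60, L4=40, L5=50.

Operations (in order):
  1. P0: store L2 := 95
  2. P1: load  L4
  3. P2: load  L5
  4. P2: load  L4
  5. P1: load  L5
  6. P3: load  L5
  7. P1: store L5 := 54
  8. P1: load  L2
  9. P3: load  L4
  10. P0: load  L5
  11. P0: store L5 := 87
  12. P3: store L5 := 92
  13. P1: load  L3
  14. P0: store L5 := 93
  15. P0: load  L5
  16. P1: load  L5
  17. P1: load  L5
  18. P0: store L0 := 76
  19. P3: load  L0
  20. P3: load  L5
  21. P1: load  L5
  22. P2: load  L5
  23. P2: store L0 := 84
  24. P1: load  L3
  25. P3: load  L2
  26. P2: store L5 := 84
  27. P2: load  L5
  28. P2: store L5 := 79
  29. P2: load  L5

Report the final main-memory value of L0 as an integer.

memory[L0] = 76

step 1: P0: store L2 := 95  ⟶  MIII  (L2)  txn=BusRdX  M[L2]=40
step 2: P1: load  L4  ⟶  IEII  (L4)  txn=BusRd  M[L4]=40
step 3: P2: load  L5  ⟶  IIEI  (L5)  txn=BusRd  M[L5]=50
step 4: P2: load  L4  ⟶  ISSI  (L4)  txn=BusRd  M[L4]=40
step 5: P1: load  L5  ⟶  ISSI  (L5)  txn=BusRd  M[L5]=50
step 6: P3: load  L5  ⟶  ISSS  (L5)  txn=BusRd  M[L5]=50
step 7: P1: store L5 := 54  ⟶  IMII  (L5)  txn=BusUpgr  M[L5]=50
step 8: P1: load  L2  ⟶  OSII  (L2)  txn=BusRd  M[L2]=40
step 9: P3: load  L4  ⟶  ISSS  (L4)  txn=BusRd  M[L4]=40
step 10: P0: load  L5  ⟶  SOII  (L5)  txn=BusRd  M[L5]=50
step 11: P0: store L5 := 87  ⟶  MIII  (L5)  txn=BusUpgr+Flush  M[L5]=54
step 12: P3: store L5 := 92  ⟶  IIIM  (L5)  txn=BusRdX+Flush  M[L5]=87
step 13: P1: load  L3  ⟶  IEII  (L3)  txn=BusRd  M[L3]=60
step 14: P0: store L5 := 93  ⟶  MIII  (L5)  txn=BusRdX+Flush  M[L5]=92
step 15: P0: load  L5  ⟶  MIII  (L5)  txn=∅  M[L5]=92
step 16: P1: load  L5  ⟶  OSII  (L5)  txn=BusRd  M[L5]=92
step 17: P1: load  L5  ⟶  OSII  (L5)  txn=∅  M[L5]=92
step 18: P0: store L0 := 76  ⟶  MIII  (L0)  txn=BusRdX  M[L0]=0
step 19: P3: load  L0  ⟶  OIIS  (L0)  txn=BusRd  M[L0]=0
step 20: P3: load  L5  ⟶  OSIS  (L5)  txn=BusRd  M[L5]=92
step 21: P1: load  L5  ⟶  OSIS  (L5)  txn=∅  M[L5]=92
step 22: P2: load  L5  ⟶  OSSS  (L5)  txn=BusRd  M[L5]=92
step 23: P2: store L0 := 84  ⟶  IIMI  (L0)  txn=BusRdX+Flush  M[L0]=76
step 24: P1: load  L3  ⟶  IEII  (L3)  txn=∅  M[L3]=60
step 25: P3: load  L2  ⟶  OSIS  (L2)  txn=BusRd  M[L2]=40
step 26: P2: store L5 := 84  ⟶  IIMI  (L5)  txn=BusUpgr+Flush  M[L5]=93
step 27: P2: load  L5  ⟶  IIMI  (L5)  txn=∅  M[L5]=93
step 28: P2: store L5 := 79  ⟶  IIMI  (L5)  txn=∅  M[L5]=93
step 29: P2: load  L5  ⟶  IIMI  (L5)  txn=∅  M[L5]=93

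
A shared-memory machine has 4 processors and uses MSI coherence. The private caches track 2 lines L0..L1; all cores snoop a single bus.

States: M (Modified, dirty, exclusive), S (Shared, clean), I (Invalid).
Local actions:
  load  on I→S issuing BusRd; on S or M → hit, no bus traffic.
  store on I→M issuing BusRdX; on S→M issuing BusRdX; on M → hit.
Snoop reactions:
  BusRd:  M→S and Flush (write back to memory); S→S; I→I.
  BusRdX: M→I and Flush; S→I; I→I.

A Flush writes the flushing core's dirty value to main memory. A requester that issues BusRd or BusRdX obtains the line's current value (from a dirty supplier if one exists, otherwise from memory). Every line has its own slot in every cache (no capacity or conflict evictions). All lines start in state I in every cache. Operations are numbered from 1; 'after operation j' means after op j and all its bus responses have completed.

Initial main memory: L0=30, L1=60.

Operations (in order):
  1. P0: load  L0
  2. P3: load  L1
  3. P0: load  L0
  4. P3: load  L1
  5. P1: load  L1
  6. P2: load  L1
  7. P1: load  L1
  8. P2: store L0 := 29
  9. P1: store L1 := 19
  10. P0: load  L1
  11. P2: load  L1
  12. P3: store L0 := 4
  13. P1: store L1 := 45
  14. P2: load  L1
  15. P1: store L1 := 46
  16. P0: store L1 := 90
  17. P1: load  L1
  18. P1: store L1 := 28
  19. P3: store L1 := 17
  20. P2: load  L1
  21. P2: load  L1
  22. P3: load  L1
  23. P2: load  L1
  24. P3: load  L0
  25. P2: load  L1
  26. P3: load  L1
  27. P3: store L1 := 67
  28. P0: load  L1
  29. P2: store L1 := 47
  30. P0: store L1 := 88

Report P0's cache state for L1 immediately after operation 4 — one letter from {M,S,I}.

  op1 P0: load  L0 → S/I/I/I on L0; bus BusRd; mem=30
  op2 P3: load  L1 → I/I/I/S on L1; bus BusRd; mem=60
  op3 P0: load  L0 → S/I/I/I on L0; bus (none); mem=30
  op4 P3: load  L1 → I/I/I/S on L1; bus (none); mem=60
  op5 P1: load  L1 → I/S/I/S on L1; bus BusRd; mem=60
  op6 P2: load  L1 → I/S/S/S on L1; bus BusRd; mem=60
  op7 P1: load  L1 → I/S/S/S on L1; bus (none); mem=60
  op8 P2: store L0 := 29 → I/I/M/I on L0; bus BusRdX; mem=30
  op9 P1: store L1 := 19 → I/M/I/I on L1; bus BusRdX; mem=60
  op10 P0: load  L1 → S/S/I/I on L1; bus BusRd Flush; mem=19
  op11 P2: load  L1 → S/S/S/I on L1; bus BusRd; mem=19
  op12 P3: store L0 := 4 → I/I/I/M on L0; bus BusRdX Flush; mem=29
  op13 P1: store L1 := 45 → I/M/I/I on L1; bus BusRdX; mem=19
  op14 P2: load  L1 → I/S/S/I on L1; bus BusRd Flush; mem=45
  op15 P1: store L1 := 46 → I/M/I/I on L1; bus BusRdX; mem=45
  op16 P0: store L1 := 90 → M/I/I/I on L1; bus BusRdX Flush; mem=46
  op17 P1: load  L1 → S/S/I/I on L1; bus BusRd Flush; mem=90
  op18 P1: store L1 := 28 → I/M/I/I on L1; bus BusRdX; mem=90
  op19 P3: store L1 := 17 → I/I/I/M on L1; bus BusRdX Flush; mem=28
  op20 P2: load  L1 → I/I/S/S on L1; bus BusRd Flush; mem=17
  op21 P2: load  L1 → I/I/S/S on L1; bus (none); mem=17
  op22 P3: load  L1 → I/I/S/S on L1; bus (none); mem=17
  op23 P2: load  L1 → I/I/S/S on L1; bus (none); mem=17
  op24 P3: load  L0 → I/I/I/M on L0; bus (none); mem=29
  op25 P2: load  L1 → I/I/S/S on L1; bus (none); mem=17
  op26 P3: load  L1 → I/I/S/S on L1; bus (none); mem=17
  op27 P3: store L1 := 67 → I/I/I/M on L1; bus BusRdX; mem=17
  op28 P0: load  L1 → S/I/I/S on L1; bus BusRd Flush; mem=67
  op29 P2: store L1 := 47 → I/I/M/I on L1; bus BusRdX; mem=67
  op30 P0: store L1 := 88 → M/I/I/I on L1; bus BusRdX Flush; mem=47

state = I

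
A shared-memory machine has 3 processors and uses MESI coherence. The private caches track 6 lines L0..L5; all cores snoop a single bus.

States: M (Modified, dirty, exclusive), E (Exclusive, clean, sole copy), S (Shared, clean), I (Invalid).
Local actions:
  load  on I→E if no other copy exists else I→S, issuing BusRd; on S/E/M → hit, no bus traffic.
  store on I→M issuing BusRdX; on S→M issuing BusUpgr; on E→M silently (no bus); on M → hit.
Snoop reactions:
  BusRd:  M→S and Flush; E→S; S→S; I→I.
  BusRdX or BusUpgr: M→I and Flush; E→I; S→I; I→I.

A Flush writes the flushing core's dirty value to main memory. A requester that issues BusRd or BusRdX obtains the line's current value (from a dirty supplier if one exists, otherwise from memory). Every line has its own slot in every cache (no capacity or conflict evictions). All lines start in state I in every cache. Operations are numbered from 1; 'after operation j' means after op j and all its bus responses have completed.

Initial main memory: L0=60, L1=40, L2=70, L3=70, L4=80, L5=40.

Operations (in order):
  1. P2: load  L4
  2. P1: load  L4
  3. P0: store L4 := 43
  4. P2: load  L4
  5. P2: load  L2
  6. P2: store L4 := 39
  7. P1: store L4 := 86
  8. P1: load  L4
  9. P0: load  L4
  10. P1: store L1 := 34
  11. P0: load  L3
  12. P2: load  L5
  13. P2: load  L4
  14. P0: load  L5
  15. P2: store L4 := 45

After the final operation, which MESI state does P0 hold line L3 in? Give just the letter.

state = E

step 1: P2: load  L4  ⟶  IIE  (L4)  txn=BusRd  M[L4]=80
step 2: P1: load  L4  ⟶  ISS  (L4)  txn=BusRd  M[L4]=80
step 3: P0: store L4 := 43  ⟶  MII  (L4)  txn=BusRdX  M[L4]=80
step 4: P2: load  L4  ⟶  SIS  (L4)  txn=BusRd+Flush  M[L4]=43
step 5: P2: load  L2  ⟶  IIE  (L2)  txn=BusRd  M[L2]=70
step 6: P2: store L4 := 39  ⟶  IIM  (L4)  txn=BusUpgr  M[L4]=43
step 7: P1: store L4 := 86  ⟶  IMI  (L4)  txn=BusRdX+Flush  M[L4]=39
step 8: P1: load  L4  ⟶  IMI  (L4)  txn=∅  M[L4]=39
step 9: P0: load  L4  ⟶  SSI  (L4)  txn=BusRd+Flush  M[L4]=86
step 10: P1: store L1 := 34  ⟶  IMI  (L1)  txn=BusRdX  M[L1]=40
step 11: P0: load  L3  ⟶  EII  (L3)  txn=BusRd  M[L3]=70
step 12: P2: load  L5  ⟶  IIE  (L5)  txn=BusRd  M[L5]=40
step 13: P2: load  L4  ⟶  SSS  (L4)  txn=BusRd  M[L4]=86
step 14: P0: load  L5  ⟶  SIS  (L5)  txn=BusRd  M[L5]=40
step 15: P2: store L4 := 45  ⟶  IIM  (L4)  txn=BusUpgr  M[L4]=86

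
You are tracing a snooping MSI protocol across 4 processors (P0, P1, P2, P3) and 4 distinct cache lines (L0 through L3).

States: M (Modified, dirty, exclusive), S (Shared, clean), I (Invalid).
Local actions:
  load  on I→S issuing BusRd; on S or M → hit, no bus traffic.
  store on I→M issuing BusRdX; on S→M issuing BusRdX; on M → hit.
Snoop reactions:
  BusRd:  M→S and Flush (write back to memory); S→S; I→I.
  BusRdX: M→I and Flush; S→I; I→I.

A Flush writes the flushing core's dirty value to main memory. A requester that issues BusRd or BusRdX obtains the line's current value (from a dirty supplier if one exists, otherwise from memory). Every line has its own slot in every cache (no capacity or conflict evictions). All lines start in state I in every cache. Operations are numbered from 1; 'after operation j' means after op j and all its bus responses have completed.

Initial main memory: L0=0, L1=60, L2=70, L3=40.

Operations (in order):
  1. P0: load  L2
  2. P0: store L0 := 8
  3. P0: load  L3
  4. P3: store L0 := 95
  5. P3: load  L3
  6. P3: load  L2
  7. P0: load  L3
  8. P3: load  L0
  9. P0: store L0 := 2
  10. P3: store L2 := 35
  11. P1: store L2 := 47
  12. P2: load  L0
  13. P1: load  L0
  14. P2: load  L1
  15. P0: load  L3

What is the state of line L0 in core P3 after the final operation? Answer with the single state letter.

state = I

step 1: P0: load  L2  ⟶  SIII  (L2)  txn=BusRd  M[L2]=70
step 2: P0: store L0 := 8  ⟶  MIII  (L0)  txn=BusRdX  M[L0]=0
step 3: P0: load  L3  ⟶  SIII  (L3)  txn=BusRd  M[L3]=40
step 4: P3: store L0 := 95  ⟶  IIIM  (L0)  txn=BusRdX+Flush  M[L0]=8
step 5: P3: load  L3  ⟶  SIIS  (L3)  txn=BusRd  M[L3]=40
step 6: P3: load  L2  ⟶  SIIS  (L2)  txn=BusRd  M[L2]=70
step 7: P0: load  L3  ⟶  SIIS  (L3)  txn=∅  M[L3]=40
step 8: P3: load  L0  ⟶  IIIM  (L0)  txn=∅  M[L0]=8
step 9: P0: store L0 := 2  ⟶  MIII  (L0)  txn=BusRdX+Flush  M[L0]=95
step 10: P3: store L2 := 35  ⟶  IIIM  (L2)  txn=BusRdX  M[L2]=70
step 11: P1: store L2 := 47  ⟶  IMII  (L2)  txn=BusRdX+Flush  M[L2]=35
step 12: P2: load  L0  ⟶  SISI  (L0)  txn=BusRd+Flush  M[L0]=2
step 13: P1: load  L0  ⟶  SSSI  (L0)  txn=BusRd  M[L0]=2
step 14: P2: load  L1  ⟶  IISI  (L1)  txn=BusRd  M[L1]=60
step 15: P0: load  L3  ⟶  SIIS  (L3)  txn=∅  M[L3]=40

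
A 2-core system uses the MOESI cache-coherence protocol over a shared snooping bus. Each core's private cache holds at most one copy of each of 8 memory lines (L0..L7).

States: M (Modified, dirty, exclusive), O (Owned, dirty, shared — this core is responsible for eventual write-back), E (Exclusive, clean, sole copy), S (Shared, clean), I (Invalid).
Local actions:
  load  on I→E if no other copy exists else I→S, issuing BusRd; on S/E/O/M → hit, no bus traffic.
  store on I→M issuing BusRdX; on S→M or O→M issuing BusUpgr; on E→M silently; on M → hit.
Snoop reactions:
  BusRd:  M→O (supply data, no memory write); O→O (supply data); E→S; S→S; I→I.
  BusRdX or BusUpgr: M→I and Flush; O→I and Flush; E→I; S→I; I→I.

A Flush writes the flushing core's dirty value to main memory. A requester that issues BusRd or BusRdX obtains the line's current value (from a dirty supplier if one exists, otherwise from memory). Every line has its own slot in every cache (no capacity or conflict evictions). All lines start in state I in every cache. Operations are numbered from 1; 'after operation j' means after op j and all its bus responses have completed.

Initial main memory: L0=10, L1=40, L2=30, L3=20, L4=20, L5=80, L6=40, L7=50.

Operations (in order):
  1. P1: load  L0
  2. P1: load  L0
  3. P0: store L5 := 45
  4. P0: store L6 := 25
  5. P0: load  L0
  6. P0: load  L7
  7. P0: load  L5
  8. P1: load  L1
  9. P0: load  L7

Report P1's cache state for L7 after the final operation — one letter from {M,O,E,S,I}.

  op1 P1: load  L0 → I/E on L0; bus BusRd; mem=10
  op2 P1: load  L0 → I/E on L0; bus (none); mem=10
  op3 P0: store L5 := 45 → M/I on L5; bus BusRdX; mem=80
  op4 P0: store L6 := 25 → M/I on L6; bus BusRdX; mem=40
  op5 P0: load  L0 → S/S on L0; bus BusRd; mem=10
  op6 P0: load  L7 → E/I on L7; bus BusRd; mem=50
  op7 P0: load  L5 → M/I on L5; bus (none); mem=80
  op8 P1: load  L1 → I/E on L1; bus BusRd; mem=40
  op9 P0: load  L7 → E/I on L7; bus (none); mem=50

state = I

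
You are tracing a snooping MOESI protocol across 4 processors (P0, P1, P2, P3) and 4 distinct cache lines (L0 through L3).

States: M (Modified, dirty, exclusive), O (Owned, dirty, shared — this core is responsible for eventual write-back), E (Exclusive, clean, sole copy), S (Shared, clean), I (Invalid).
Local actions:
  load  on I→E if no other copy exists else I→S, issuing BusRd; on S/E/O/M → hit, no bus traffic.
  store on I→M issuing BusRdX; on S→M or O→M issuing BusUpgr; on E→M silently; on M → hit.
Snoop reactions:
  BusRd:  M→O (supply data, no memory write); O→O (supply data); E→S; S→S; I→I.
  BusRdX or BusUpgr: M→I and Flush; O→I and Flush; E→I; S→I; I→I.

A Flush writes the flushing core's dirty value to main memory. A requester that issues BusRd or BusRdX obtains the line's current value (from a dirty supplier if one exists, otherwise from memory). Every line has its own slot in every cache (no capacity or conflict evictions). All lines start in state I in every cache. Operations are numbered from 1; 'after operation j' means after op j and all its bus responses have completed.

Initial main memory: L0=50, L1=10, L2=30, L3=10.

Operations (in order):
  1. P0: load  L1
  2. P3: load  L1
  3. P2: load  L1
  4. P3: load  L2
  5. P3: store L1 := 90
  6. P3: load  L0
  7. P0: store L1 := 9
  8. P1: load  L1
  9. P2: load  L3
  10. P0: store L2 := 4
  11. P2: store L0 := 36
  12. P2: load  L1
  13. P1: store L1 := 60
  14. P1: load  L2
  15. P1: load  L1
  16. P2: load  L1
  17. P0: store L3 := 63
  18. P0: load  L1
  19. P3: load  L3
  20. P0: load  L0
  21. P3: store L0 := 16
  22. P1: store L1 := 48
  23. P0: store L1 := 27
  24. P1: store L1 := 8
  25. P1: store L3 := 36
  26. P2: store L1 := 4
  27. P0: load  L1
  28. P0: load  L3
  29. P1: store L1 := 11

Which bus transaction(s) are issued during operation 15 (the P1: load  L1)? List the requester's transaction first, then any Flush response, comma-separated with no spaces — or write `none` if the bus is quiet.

bus = none

  op1 P0: load  L1 → E/I/I/I on L1; bus BusRd; mem=10
  op2 P3: load  L1 → S/I/I/S on L1; bus BusRd; mem=10
  op3 P2: load  L1 → S/I/S/S on L1; bus BusRd; mem=10
  op4 P3: load  L2 → I/I/I/E on L2; bus BusRd; mem=30
  op5 P3: store L1 := 90 → I/I/I/M on L1; bus BusUpgr; mem=10
  op6 P3: load  L0 → I/I/I/E on L0; bus BusRd; mem=50
  op7 P0: store L1 := 9 → M/I/I/I on L1; bus BusRdX Flush; mem=90
  op8 P1: load  L1 → O/S/I/I on L1; bus BusRd; mem=90
  op9 P2: load  L3 → I/I/E/I on L3; bus BusRd; mem=10
  op10 P0: store L2 := 4 → M/I/I/I on L2; bus BusRdX; mem=30
  op11 P2: store L0 := 36 → I/I/M/I on L0; bus BusRdX; mem=50
  op12 P2: load  L1 → O/S/S/I on L1; bus BusRd; mem=90
  op13 P1: store L1 := 60 → I/M/I/I on L1; bus BusUpgr Flush; mem=9
  op14 P1: load  L2 → O/S/I/I on L2; bus BusRd; mem=30
  op15 P1: load  L1 → I/M/I/I on L1; bus (none); mem=9
  op16 P2: load  L1 → I/O/S/I on L1; bus BusRd; mem=9
  op17 P0: store L3 := 63 → M/I/I/I on L3; bus BusRdX; mem=10
  op18 P0: load  L1 → S/O/S/I on L1; bus BusRd; mem=9
  op19 P3: load  L3 → O/I/I/S on L3; bus BusRd; mem=10
  op20 P0: load  L0 → S/I/O/I on L0; bus BusRd; mem=50
  op21 P3: store L0 := 16 → I/I/I/M on L0; bus BusRdX Flush; mem=36
  op22 P1: store L1 := 48 → I/M/I/I on L1; bus BusUpgr; mem=9
  op23 P0: store L1 := 27 → M/I/I/I on L1; bus BusRdX Flush; mem=48
  op24 P1: store L1 := 8 → I/M/I/I on L1; bus BusRdX Flush; mem=27
  op25 P1: store L3 := 36 → I/M/I/I on L3; bus BusRdX Flush; mem=63
  op26 P2: store L1 := 4 → I/I/M/I on L1; bus BusRdX Flush; mem=8
  op27 P0: load  L1 → S/I/O/I on L1; bus BusRd; mem=8
  op28 P0: load  L3 → S/O/I/I on L3; bus BusRd; mem=63
  op29 P1: store L1 := 11 → I/M/I/I on L1; bus BusRdX Flush; mem=4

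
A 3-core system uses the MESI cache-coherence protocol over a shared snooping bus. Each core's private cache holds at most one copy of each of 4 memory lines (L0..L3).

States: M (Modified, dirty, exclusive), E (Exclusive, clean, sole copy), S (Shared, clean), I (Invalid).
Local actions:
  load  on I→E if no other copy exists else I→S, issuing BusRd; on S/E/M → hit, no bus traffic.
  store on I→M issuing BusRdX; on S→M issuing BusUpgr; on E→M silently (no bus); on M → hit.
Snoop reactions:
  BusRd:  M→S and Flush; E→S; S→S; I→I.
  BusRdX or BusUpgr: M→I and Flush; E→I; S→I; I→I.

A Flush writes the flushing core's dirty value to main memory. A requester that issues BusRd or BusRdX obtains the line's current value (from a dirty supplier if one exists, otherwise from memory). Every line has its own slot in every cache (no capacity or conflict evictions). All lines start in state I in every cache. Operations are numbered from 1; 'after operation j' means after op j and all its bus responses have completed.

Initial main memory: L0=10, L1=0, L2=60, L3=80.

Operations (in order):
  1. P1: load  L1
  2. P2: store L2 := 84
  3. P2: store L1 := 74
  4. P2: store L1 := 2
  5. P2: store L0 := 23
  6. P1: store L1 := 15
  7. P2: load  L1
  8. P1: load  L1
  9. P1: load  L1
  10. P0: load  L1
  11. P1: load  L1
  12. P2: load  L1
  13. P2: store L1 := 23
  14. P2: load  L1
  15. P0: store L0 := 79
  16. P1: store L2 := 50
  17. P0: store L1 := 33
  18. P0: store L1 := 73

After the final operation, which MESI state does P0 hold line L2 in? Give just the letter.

step 1: P1: load  L1  ⟶  IEI  (L1)  txn=BusRd  M[L1]=0
step 2: P2: store L2 := 84  ⟶  IIM  (L2)  txn=BusRdX  M[L2]=60
step 3: P2: store L1 := 74  ⟶  IIM  (L1)  txn=BusRdX  M[L1]=0
step 4: P2: store L1 := 2  ⟶  IIM  (L1)  txn=∅  M[L1]=0
step 5: P2: store L0 := 23  ⟶  IIM  (L0)  txn=BusRdX  M[L0]=10
step 6: P1: store L1 := 15  ⟶  IMI  (L1)  txn=BusRdX+Flush  M[L1]=2
step 7: P2: load  L1  ⟶  ISS  (L1)  txn=BusRd+Flush  M[L1]=15
step 8: P1: load  L1  ⟶  ISS  (L1)  txn=∅  M[L1]=15
step 9: P1: load  L1  ⟶  ISS  (L1)  txn=∅  M[L1]=15
step 10: P0: load  L1  ⟶  SSS  (L1)  txn=BusRd  M[L1]=15
step 11: P1: load  L1  ⟶  SSS  (L1)  txn=∅  M[L1]=15
step 12: P2: load  L1  ⟶  SSS  (L1)  txn=∅  M[L1]=15
step 13: P2: store L1 := 23  ⟶  IIM  (L1)  txn=BusUpgr  M[L1]=15
step 14: P2: load  L1  ⟶  IIM  (L1)  txn=∅  M[L1]=15
step 15: P0: store L0 := 79  ⟶  MII  (L0)  txn=BusRdX+Flush  M[L0]=23
step 16: P1: store L2 := 50  ⟶  IMI  (L2)  txn=BusRdX+Flush  M[L2]=84
step 17: P0: store L1 := 33  ⟶  MII  (L1)  txn=BusRdX+Flush  M[L1]=23
step 18: P0: store L1 := 73  ⟶  MII  (L1)  txn=∅  M[L1]=23

state = I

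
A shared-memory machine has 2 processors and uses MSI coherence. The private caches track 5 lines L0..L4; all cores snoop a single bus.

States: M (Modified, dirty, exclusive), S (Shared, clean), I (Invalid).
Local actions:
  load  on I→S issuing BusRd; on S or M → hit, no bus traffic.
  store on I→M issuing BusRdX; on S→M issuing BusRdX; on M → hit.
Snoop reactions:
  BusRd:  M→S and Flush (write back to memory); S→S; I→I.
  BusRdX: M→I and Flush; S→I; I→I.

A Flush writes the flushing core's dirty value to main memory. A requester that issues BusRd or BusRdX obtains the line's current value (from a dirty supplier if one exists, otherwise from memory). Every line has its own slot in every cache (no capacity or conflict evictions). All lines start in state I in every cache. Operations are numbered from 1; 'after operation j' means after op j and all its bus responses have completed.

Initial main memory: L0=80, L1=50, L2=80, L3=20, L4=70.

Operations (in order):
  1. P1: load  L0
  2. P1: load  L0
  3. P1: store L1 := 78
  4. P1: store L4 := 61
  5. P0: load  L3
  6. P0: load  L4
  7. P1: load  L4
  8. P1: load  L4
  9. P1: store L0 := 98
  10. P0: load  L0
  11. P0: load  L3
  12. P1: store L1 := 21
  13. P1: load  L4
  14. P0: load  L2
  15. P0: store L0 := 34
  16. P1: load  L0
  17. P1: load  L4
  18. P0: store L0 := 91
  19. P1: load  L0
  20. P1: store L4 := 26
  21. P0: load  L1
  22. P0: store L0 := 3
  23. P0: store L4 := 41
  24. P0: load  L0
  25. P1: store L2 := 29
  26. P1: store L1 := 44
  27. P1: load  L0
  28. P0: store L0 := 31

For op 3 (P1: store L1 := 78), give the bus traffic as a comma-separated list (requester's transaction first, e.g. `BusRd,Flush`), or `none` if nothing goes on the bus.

bus = BusRdX

[1] P1: load  L0 | P0:I, P1:S(80) | bus: BusRd
[2] P1: load  L0 | P0:I, P1:S(80) | bus: none
[3] P1: store L1 := 78 | P0:I, P1:M(78) | bus: BusRdX
[4] P1: store L4 := 61 | P0:I, P1:M(61) | bus: BusRdX
[5] P0: load  L3 | P0:S(20), P1:I | bus: BusRd
[6] P0: load  L4 | P0:S(61), P1:S(61) | bus: BusRd,Flush
[7] P1: load  L4 | P0:S(61), P1:S(61) | bus: none
[8] P1: load  L4 | P0:S(61), P1:S(61) | bus: none
[9] P1: store L0 := 98 | P0:I, P1:M(98) | bus: BusRdX
[10] P0: load  L0 | P0:S(98), P1:S(98) | bus: BusRd,Flush
[11] P0: load  L3 | P0:S(20), P1:I | bus: none
[12] P1: store L1 := 21 | P0:I, P1:M(21) | bus: none
[13] P1: load  L4 | P0:S(61), P1:S(61) | bus: none
[14] P0: load  L2 | P0:S(80), P1:I | bus: BusRd
[15] P0: store L0 := 34 | P0:M(34), P1:I | bus: BusRdX
[16] P1: load  L0 | P0:S(34), P1:S(34) | bus: BusRd,Flush
[17] P1: load  L4 | P0:S(61), P1:S(61) | bus: none
[18] P0: store L0 := 91 | P0:M(91), P1:I | bus: BusRdX
[19] P1: load  L0 | P0:S(91), P1:S(91) | bus: BusRd,Flush
[20] P1: store L4 := 26 | P0:I, P1:M(26) | bus: BusRdX
[21] P0: load  L1 | P0:S(21), P1:S(21) | bus: BusRd,Flush
[22] P0: store L0 := 3 | P0:M(3), P1:I | bus: BusRdX
[23] P0: store L4 := 41 | P0:M(41), P1:I | bus: BusRdX,Flush
[24] P0: load  L0 | P0:M(3), P1:I | bus: none
[25] P1: store L2 := 29 | P0:I, P1:M(29) | bus: BusRdX
[26] P1: store L1 := 44 | P0:I, P1:M(44) | bus: BusRdX
[27] P1: load  L0 | P0:S(3), P1:S(3) | bus: BusRd,Flush
[28] P0: store L0 := 31 | P0:M(31), P1:I | bus: BusRdX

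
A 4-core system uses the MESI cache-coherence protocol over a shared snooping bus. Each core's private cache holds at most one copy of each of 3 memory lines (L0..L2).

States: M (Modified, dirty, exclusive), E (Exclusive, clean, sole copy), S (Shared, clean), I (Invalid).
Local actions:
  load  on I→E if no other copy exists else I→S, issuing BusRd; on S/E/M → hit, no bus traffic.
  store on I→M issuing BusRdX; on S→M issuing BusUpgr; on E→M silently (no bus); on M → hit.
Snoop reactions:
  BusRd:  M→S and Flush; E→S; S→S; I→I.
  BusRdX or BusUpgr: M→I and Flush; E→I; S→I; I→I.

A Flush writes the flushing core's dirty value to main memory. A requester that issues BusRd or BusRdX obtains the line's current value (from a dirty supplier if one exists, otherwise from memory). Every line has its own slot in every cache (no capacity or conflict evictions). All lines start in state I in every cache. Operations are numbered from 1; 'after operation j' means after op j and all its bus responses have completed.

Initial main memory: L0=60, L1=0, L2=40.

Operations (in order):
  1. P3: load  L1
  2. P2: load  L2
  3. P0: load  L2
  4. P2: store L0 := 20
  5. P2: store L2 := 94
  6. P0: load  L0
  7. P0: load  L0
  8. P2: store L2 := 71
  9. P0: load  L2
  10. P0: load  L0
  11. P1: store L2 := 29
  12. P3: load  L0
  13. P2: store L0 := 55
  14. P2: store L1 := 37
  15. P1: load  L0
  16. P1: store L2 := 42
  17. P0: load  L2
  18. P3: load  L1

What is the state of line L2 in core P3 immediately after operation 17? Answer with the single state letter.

step 1: P3: load  L1  ⟶  IIIE  (L1)  txn=BusRd  M[L1]=0
step 2: P2: load  L2  ⟶  IIEI  (L2)  txn=BusRd  M[L2]=40
step 3: P0: load  L2  ⟶  SISI  (L2)  txn=BusRd  M[L2]=40
step 4: P2: store L0 := 20  ⟶  IIMI  (L0)  txn=BusRdX  M[L0]=60
step 5: P2: store L2 := 94  ⟶  IIMI  (L2)  txn=BusUpgr  M[L2]=40
step 6: P0: load  L0  ⟶  SISI  (L0)  txn=BusRd+Flush  M[L0]=20
step 7: P0: load  L0  ⟶  SISI  (L0)  txn=∅  M[L0]=20
step 8: P2: store L2 := 71  ⟶  IIMI  (L2)  txn=∅  M[L2]=40
step 9: P0: load  L2  ⟶  SISI  (L2)  txn=BusRd+Flush  M[L2]=71
step 10: P0: load  L0  ⟶  SISI  (L0)  txn=∅  M[L0]=20
step 11: P1: store L2 := 29  ⟶  IMII  (L2)  txn=BusRdX  M[L2]=71
step 12: P3: load  L0  ⟶  SISS  (L0)  txn=BusRd  M[L0]=20
step 13: P2: store L0 := 55  ⟶  IIMI  (L0)  txn=BusUpgr  M[L0]=20
step 14: P2: store L1 := 37  ⟶  IIMI  (L1)  txn=BusRdX  M[L1]=0
step 15: P1: load  L0  ⟶  ISSI  (L0)  txn=BusRd+Flush  M[L0]=55
step 16: P1: store L2 := 42  ⟶  IMII  (L2)  txn=∅  M[L2]=71
step 17: P0: load  L2  ⟶  SSII  (L2)  txn=BusRd+Flush  M[L2]=42
step 18: P3: load  L1  ⟶  IISS  (L1)  txn=BusRd+Flush  M[L1]=37

state = I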